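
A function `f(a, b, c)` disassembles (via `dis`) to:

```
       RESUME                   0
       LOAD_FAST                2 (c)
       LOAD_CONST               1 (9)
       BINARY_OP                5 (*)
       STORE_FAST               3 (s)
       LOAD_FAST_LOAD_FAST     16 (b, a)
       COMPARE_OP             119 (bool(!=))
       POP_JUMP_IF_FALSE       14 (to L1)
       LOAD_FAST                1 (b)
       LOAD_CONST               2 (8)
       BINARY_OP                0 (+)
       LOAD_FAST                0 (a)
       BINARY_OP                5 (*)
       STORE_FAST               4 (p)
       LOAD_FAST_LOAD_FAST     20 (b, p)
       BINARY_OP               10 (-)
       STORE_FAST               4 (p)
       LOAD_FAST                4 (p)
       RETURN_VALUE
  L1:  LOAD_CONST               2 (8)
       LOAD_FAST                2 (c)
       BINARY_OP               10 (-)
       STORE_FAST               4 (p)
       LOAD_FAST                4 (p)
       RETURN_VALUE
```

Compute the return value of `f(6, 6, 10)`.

LOAD_FAST c → push 10. Stack: [10]
LOAD_CONST → push 9. Stack: [10, 9]
BINARY_OP * → 10 * 9 = 90. Stack: [90]
STORE_FAST s → s=90. Stack: []
LOAD_FAST_LOAD_FAST b,a → push 6,6. Stack: [6, 6]
COMPARE_OP bool(!=) → 6 vs 6 = False. Stack: [False]
POP_JUMP_IF_FALSE → pop False; jump. Stack: []
LOAD_CONST → push 8. Stack: [8]
LOAD_FAST c → push 10. Stack: [8, 10]
BINARY_OP - → 8 - 10 = -2. Stack: [-2]
STORE_FAST p → p=-2. Stack: []
LOAD_FAST p → push -2. Stack: [-2]
RETURN_VALUE → return -2.

-2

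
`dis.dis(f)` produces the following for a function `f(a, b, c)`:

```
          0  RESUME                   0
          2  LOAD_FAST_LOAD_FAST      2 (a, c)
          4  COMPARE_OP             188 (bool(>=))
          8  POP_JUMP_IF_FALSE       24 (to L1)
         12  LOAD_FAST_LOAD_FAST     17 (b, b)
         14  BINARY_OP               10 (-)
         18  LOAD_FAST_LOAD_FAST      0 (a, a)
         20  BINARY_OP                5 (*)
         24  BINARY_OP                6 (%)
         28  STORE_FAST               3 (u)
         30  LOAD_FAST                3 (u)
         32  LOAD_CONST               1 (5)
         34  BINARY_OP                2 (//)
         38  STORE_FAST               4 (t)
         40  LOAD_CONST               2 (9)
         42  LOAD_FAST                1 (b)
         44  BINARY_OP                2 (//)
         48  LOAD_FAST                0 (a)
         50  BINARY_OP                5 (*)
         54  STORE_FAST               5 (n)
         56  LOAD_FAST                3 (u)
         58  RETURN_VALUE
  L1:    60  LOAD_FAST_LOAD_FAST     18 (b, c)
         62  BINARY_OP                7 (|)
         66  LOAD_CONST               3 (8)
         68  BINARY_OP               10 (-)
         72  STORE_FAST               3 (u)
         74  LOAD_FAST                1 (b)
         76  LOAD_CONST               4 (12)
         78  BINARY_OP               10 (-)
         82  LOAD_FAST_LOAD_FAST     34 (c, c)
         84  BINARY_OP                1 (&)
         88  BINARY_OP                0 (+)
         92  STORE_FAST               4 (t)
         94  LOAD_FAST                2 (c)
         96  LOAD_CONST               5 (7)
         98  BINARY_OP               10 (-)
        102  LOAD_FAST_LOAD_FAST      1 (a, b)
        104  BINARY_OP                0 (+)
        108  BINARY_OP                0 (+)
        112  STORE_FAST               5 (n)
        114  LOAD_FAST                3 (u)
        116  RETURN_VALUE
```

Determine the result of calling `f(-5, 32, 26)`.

LOAD_FAST_LOAD_FAST a,c → push -5,26. Stack: [-5, 26]
COMPARE_OP bool(>=) → -5 vs 26 = False. Stack: [False]
POP_JUMP_IF_FALSE → pop False; jump. Stack: []
LOAD_FAST_LOAD_FAST b,c → push 32,26. Stack: [32, 26]
BINARY_OP | → 32 | 26 = 58. Stack: [58]
LOAD_CONST → push 8. Stack: [58, 8]
BINARY_OP - → 58 - 8 = 50. Stack: [50]
STORE_FAST u → u=50. Stack: []
LOAD_FAST b → push 32. Stack: [32]
LOAD_CONST → push 12. Stack: [32, 12]
BINARY_OP - → 32 - 12 = 20. Stack: [20]
LOAD_FAST_LOAD_FAST c,c → push 26,26. Stack: [20, 26, 26]
BINARY_OP & → 26 & 26 = 26. Stack: [20, 26]
BINARY_OP + → 20 + 26 = 46. Stack: [46]
STORE_FAST t → t=46. Stack: []
LOAD_FAST c → push 26. Stack: [26]
LOAD_CONST → push 7. Stack: [26, 7]
BINARY_OP - → 26 - 7 = 19. Stack: [19]
LOAD_FAST_LOAD_FAST a,b → push -5,32. Stack: [19, -5, 32]
BINARY_OP + → -5 + 32 = 27. Stack: [19, 27]
BINARY_OP + → 19 + 27 = 46. Stack: [46]
STORE_FAST n → n=46. Stack: []
LOAD_FAST u → push 50. Stack: [50]
RETURN_VALUE → return 50.

50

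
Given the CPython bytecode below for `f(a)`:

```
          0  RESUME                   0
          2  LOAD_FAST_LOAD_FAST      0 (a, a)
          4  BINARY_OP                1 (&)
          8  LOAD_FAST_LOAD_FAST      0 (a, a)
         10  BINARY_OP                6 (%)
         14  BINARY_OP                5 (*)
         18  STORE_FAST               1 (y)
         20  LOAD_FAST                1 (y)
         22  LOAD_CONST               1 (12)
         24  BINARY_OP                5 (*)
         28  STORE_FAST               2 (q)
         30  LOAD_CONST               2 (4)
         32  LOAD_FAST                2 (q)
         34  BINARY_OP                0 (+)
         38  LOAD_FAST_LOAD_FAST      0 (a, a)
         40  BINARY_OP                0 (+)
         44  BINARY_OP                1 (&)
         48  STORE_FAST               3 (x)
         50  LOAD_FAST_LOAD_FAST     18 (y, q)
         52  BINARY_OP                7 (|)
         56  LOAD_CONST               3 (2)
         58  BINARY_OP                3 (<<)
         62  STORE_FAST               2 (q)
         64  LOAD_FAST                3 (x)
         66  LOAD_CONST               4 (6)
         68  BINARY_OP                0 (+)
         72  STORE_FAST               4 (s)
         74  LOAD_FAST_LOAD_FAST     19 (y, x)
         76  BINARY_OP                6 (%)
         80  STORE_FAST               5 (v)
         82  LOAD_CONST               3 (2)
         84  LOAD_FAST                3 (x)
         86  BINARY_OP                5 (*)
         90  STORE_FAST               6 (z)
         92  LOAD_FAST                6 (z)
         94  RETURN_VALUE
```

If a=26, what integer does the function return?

LOAD_FAST_LOAD_FAST a,a → push 26,26. Stack: [26, 26]
BINARY_OP & → 26 & 26 = 26. Stack: [26]
LOAD_FAST_LOAD_FAST a,a → push 26,26. Stack: [26, 26, 26]
BINARY_OP % → 26 % 26 = 0. Stack: [26, 0]
BINARY_OP * → 26 * 0 = 0. Stack: [0]
STORE_FAST y → y=0. Stack: []
LOAD_FAST y → push 0. Stack: [0]
LOAD_CONST → push 12. Stack: [0, 12]
BINARY_OP * → 0 * 12 = 0. Stack: [0]
STORE_FAST q → q=0. Stack: []
LOAD_CONST → push 4. Stack: [4]
LOAD_FAST q → push 0. Stack: [4, 0]
BINARY_OP + → 4 + 0 = 4. Stack: [4]
LOAD_FAST_LOAD_FAST a,a → push 26,26. Stack: [4, 26, 26]
BINARY_OP + → 26 + 26 = 52. Stack: [4, 52]
BINARY_OP & → 4 & 52 = 4. Stack: [4]
STORE_FAST x → x=4. Stack: []
LOAD_FAST_LOAD_FAST y,q → push 0,0. Stack: [0, 0]
BINARY_OP | → 0 | 0 = 0. Stack: [0]
LOAD_CONST → push 2. Stack: [0, 2]
BINARY_OP << → 0 << 2 = 0. Stack: [0]
STORE_FAST q → q=0. Stack: []
LOAD_FAST x → push 4. Stack: [4]
LOAD_CONST → push 6. Stack: [4, 6]
BINARY_OP + → 4 + 6 = 10. Stack: [10]
STORE_FAST s → s=10. Stack: []
LOAD_FAST_LOAD_FAST y,x → push 0,4. Stack: [0, 4]
BINARY_OP % → 0 % 4 = 0. Stack: [0]
STORE_FAST v → v=0. Stack: []
LOAD_CONST → push 2. Stack: [2]
LOAD_FAST x → push 4. Stack: [2, 4]
BINARY_OP * → 2 * 4 = 8. Stack: [8]
STORE_FAST z → z=8. Stack: []
LOAD_FAST z → push 8. Stack: [8]
RETURN_VALUE → return 8.

8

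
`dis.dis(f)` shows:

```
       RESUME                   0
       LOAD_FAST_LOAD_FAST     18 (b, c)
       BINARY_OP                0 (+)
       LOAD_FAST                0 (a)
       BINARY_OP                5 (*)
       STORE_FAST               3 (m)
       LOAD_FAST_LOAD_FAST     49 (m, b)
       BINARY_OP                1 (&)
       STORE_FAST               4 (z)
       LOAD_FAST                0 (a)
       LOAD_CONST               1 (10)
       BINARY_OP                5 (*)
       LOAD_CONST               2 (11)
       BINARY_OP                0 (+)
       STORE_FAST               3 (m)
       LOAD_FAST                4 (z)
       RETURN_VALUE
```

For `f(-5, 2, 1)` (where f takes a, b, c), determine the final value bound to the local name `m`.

-39

LOAD_FAST_LOAD_FAST b,c → push 2,1. Stack: [2, 1]
BINARY_OP + → 2 + 1 = 3. Stack: [3]
LOAD_FAST a → push -5. Stack: [3, -5]
BINARY_OP * → 3 * -5 = -15. Stack: [-15]
STORE_FAST m → m=-15. Stack: []
LOAD_FAST_LOAD_FAST m,b → push -15,2. Stack: [-15, 2]
BINARY_OP & → -15 & 2 = 0. Stack: [0]
STORE_FAST z → z=0. Stack: []
LOAD_FAST a → push -5. Stack: [-5]
LOAD_CONST → push 10. Stack: [-5, 10]
BINARY_OP * → -5 * 10 = -50. Stack: [-50]
LOAD_CONST → push 11. Stack: [-50, 11]
BINARY_OP + → -50 + 11 = -39. Stack: [-39]
STORE_FAST m → m=-39. Stack: []
LOAD_FAST z → push 0. Stack: [0]
RETURN_VALUE → return 0.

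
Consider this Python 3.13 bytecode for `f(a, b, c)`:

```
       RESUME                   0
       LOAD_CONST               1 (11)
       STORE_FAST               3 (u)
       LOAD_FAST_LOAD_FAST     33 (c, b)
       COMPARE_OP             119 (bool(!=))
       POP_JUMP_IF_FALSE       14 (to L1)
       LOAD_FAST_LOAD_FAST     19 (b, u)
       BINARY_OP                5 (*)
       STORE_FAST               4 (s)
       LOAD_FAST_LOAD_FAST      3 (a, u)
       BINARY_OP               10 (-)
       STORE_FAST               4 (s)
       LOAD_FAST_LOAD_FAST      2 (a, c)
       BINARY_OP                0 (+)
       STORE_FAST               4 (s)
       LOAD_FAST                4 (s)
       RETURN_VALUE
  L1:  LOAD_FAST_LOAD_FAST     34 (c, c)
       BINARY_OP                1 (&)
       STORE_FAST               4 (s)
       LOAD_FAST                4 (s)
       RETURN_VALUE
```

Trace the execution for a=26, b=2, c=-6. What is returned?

LOAD_CONST → push 11. Stack: [11]
STORE_FAST u → u=11. Stack: []
LOAD_FAST_LOAD_FAST c,b → push -6,2. Stack: [-6, 2]
COMPARE_OP bool(!=) → -6 vs 2 = True. Stack: [True]
POP_JUMP_IF_FALSE → pop True; no jump. Stack: []
LOAD_FAST_LOAD_FAST b,u → push 2,11. Stack: [2, 11]
BINARY_OP * → 2 * 11 = 22. Stack: [22]
STORE_FAST s → s=22. Stack: []
LOAD_FAST_LOAD_FAST a,u → push 26,11. Stack: [26, 11]
BINARY_OP - → 26 - 11 = 15. Stack: [15]
STORE_FAST s → s=15. Stack: []
LOAD_FAST_LOAD_FAST a,c → push 26,-6. Stack: [26, -6]
BINARY_OP + → 26 + -6 = 20. Stack: [20]
STORE_FAST s → s=20. Stack: []
LOAD_FAST s → push 20. Stack: [20]
RETURN_VALUE → return 20.

20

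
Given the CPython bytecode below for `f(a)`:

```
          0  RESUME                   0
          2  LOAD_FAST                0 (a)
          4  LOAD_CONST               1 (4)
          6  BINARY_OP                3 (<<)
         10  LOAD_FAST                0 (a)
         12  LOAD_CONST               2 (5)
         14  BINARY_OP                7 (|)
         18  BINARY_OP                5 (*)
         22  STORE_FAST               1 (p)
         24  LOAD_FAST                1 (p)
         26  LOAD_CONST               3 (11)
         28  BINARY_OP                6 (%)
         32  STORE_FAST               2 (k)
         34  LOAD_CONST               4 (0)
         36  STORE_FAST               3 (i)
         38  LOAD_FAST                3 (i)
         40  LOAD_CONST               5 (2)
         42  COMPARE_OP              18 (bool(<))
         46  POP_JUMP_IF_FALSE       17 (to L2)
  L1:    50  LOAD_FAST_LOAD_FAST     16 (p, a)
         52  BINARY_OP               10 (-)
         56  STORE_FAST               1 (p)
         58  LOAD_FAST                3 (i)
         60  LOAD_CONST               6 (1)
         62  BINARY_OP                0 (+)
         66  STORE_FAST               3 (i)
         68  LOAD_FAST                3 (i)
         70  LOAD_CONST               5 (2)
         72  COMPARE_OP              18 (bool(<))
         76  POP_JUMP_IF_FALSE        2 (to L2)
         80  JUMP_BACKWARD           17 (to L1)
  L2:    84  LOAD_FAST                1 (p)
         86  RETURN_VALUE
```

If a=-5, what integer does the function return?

LOAD_FAST a → push -5. Stack: [-5]
LOAD_CONST → push 4. Stack: [-5, 4]
BINARY_OP << → -5 << 4 = -80. Stack: [-80]
LOAD_FAST a → push -5. Stack: [-80, -5]
LOAD_CONST → push 5. Stack: [-80, -5, 5]
BINARY_OP | → -5 | 5 = -1. Stack: [-80, -1]
BINARY_OP * → -80 * -1 = 80. Stack: [80]
STORE_FAST p → p=80. Stack: []
LOAD_FAST p → push 80. Stack: [80]
LOAD_CONST → push 11. Stack: [80, 11]
BINARY_OP % → 80 % 11 = 3. Stack: [3]
STORE_FAST k → k=3. Stack: []
LOAD_CONST → push 0. Stack: [0]
STORE_FAST i → i=0. Stack: []
LOAD_FAST i → push 0. Stack: [0]
LOAD_CONST → push 2. Stack: [0, 2]
COMPARE_OP bool(<) → 0 vs 2 = True. Stack: [True]
POP_JUMP_IF_FALSE → pop True; no jump. Stack: []
LOAD_FAST_LOAD_FAST p,a → push 80,-5. Stack: [80, -5]
BINARY_OP - → 80 - -5 = 85. Stack: [85]
STORE_FAST p → p=85. Stack: []
LOAD_FAST i → push 0. Stack: [0]
LOAD_CONST → push 1. Stack: [0, 1]
BINARY_OP + → 0 + 1 = 1. Stack: [1]
STORE_FAST i → i=1. Stack: []
LOAD_FAST i → push 1. Stack: [1]
LOAD_CONST → push 2. Stack: [1, 2]
COMPARE_OP bool(<) → 1 vs 2 = True. Stack: [True]
POP_JUMP_IF_FALSE → pop True; no jump. Stack: []
LOAD_FAST_LOAD_FAST p,a → push 85,-5. Stack: [85, -5]
BINARY_OP - → 85 - -5 = 90. Stack: [90]
STORE_FAST p → p=90. Stack: []
LOAD_FAST i → push 1. Stack: [1]
LOAD_CONST → push 1. Stack: [1, 1]
BINARY_OP + → 1 + 1 = 2. Stack: [2]
STORE_FAST i → i=2. Stack: []
LOAD_FAST i → push 2. Stack: [2]
LOAD_CONST → push 2. Stack: [2, 2]
COMPARE_OP bool(<) → 2 vs 2 = False. Stack: [False]
POP_JUMP_IF_FALSE → pop False; jump. Stack: []
LOAD_FAST p → push 90. Stack: [90]
RETURN_VALUE → return 90.

90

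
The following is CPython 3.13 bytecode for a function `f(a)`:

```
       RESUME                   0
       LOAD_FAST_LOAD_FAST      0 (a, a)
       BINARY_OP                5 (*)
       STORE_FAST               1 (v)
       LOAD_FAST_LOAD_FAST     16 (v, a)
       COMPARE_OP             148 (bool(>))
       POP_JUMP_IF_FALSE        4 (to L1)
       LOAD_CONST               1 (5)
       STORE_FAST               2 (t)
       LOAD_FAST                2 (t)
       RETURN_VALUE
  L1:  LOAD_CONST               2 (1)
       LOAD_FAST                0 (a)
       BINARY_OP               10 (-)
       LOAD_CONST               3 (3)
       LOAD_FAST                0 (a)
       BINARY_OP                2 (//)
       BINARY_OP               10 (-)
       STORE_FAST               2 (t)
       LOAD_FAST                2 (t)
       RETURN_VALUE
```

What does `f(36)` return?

LOAD_FAST_LOAD_FAST a,a → push 36,36. Stack: [36, 36]
BINARY_OP * → 36 * 36 = 1296. Stack: [1296]
STORE_FAST v → v=1296. Stack: []
LOAD_FAST_LOAD_FAST v,a → push 1296,36. Stack: [1296, 36]
COMPARE_OP bool(>) → 1296 vs 36 = True. Stack: [True]
POP_JUMP_IF_FALSE → pop True; no jump. Stack: []
LOAD_CONST → push 5. Stack: [5]
STORE_FAST t → t=5. Stack: []
LOAD_FAST t → push 5. Stack: [5]
RETURN_VALUE → return 5.

5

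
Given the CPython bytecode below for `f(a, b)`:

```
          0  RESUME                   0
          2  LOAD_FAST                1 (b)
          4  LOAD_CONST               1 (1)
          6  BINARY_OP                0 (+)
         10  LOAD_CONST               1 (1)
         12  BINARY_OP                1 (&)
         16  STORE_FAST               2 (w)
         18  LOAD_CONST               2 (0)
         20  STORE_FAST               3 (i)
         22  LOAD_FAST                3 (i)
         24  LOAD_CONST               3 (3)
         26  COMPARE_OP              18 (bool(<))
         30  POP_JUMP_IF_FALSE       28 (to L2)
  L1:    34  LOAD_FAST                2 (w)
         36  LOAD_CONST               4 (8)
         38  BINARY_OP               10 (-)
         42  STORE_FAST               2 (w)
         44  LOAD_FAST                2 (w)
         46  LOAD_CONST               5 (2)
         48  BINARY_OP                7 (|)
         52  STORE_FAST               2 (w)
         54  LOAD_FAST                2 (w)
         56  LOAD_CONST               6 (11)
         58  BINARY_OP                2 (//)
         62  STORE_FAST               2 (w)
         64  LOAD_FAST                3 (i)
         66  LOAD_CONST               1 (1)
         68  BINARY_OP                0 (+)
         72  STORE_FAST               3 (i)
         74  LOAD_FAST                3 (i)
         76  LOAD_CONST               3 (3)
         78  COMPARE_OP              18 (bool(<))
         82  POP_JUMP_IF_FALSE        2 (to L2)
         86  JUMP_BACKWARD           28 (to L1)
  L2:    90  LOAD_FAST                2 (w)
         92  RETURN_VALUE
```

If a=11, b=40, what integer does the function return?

LOAD_FAST b → push 40
LOAD_CONST → push 1
BINARY_OP + → 40 + 1 = 41
LOAD_CONST → push 1
BINARY_OP & → 41 & 1 = 1
STORE_FAST w → w=1
LOAD_CONST → push 0
STORE_FAST i → i=0
LOAD_FAST i → push 0
LOAD_CONST → push 3
COMPARE_OP bool(<) → 0 vs 3 = True
POP_JUMP_IF_FALSE → pop True; no jump
LOAD_FAST w → push 1
LOAD_CONST → push 8
BINARY_OP - → 1 - 8 = -7
STORE_FAST w → w=-7
LOAD_FAST w → push -7
LOAD_CONST → push 2
BINARY_OP | → -7 | 2 = -5
STORE_FAST w → w=-5
LOAD_FAST w → push -5
LOAD_CONST → push 11
BINARY_OP // → -5 // 11 = -1
STORE_FAST w → w=-1
LOAD_FAST i → push 0
LOAD_CONST → push 1
BINARY_OP + → 0 + 1 = 1
STORE_FAST i → i=1
LOAD_FAST i → push 1
LOAD_CONST → push 3
COMPARE_OP bool(<) → 1 vs 3 = True
POP_JUMP_IF_FALSE → pop True; no jump
LOAD_FAST w → push -1
LOAD_CONST → push 8
BINARY_OP - → -1 - 8 = -9
STORE_FAST w → w=-9
LOAD_FAST w → push -9
LOAD_CONST → push 2
BINARY_OP | → -9 | 2 = -9
STORE_FAST w → w=-9
LOAD_FAST w → push -9
LOAD_CONST → push 11
BINARY_OP // → -9 // 11 = -1
STORE_FAST w → w=-1
LOAD_FAST i → push 1
LOAD_CONST → push 1
BINARY_OP + → 1 + 1 = 2
STORE_FAST i → i=2
LOAD_FAST i → push 2
LOAD_CONST → push 3
COMPARE_OP bool(<) → 2 vs 3 = True
POP_JUMP_IF_FALSE → pop True; no jump
LOAD_FAST w → push -1
LOAD_CONST → push 8
BINARY_OP - → -1 - 8 = -9
STORE_FAST w → w=-9
LOAD_FAST w → push -9
LOAD_CONST → push 2
BINARY_OP | → -9 | 2 = -9
STORE_FAST w → w=-9
LOAD_FAST w → push -9
LOAD_CONST → push 11
BINARY_OP // → -9 // 11 = -1
STORE_FAST w → w=-1
LOAD_FAST i → push 2
LOAD_CONST → push 1
BINARY_OP + → 2 + 1 = 3
STORE_FAST i → i=3
LOAD_FAST i → push 3
LOAD_CONST → push 3
COMPARE_OP bool(<) → 3 vs 3 = False
POP_JUMP_IF_FALSE → pop False; jump
LOAD_FAST w → push -1
RETURN_VALUE → return -1.

-1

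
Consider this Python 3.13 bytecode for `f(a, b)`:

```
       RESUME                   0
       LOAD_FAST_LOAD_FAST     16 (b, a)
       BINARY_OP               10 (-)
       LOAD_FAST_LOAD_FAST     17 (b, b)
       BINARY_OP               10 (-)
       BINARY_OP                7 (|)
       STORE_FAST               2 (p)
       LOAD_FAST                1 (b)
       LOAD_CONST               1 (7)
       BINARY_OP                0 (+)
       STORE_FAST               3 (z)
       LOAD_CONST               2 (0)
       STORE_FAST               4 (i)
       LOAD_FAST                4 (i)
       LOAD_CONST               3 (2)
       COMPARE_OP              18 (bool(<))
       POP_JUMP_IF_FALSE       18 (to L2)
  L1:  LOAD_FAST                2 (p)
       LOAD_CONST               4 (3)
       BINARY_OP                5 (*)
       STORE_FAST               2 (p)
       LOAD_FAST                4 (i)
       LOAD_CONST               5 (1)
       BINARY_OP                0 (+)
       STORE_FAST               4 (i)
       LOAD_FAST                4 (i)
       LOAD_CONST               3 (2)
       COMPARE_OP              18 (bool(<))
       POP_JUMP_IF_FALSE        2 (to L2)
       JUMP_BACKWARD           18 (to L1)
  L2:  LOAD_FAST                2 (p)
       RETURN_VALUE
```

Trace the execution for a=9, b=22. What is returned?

117

LOAD_FAST_LOAD_FAST b,a → push 22,9. Stack: [22, 9]
BINARY_OP - → 22 - 9 = 13. Stack: [13]
LOAD_FAST_LOAD_FAST b,b → push 22,22. Stack: [13, 22, 22]
BINARY_OP - → 22 - 22 = 0. Stack: [13, 0]
BINARY_OP | → 13 | 0 = 13. Stack: [13]
STORE_FAST p → p=13. Stack: []
LOAD_FAST b → push 22. Stack: [22]
LOAD_CONST → push 7. Stack: [22, 7]
BINARY_OP + → 22 + 7 = 29. Stack: [29]
STORE_FAST z → z=29. Stack: []
LOAD_CONST → push 0. Stack: [0]
STORE_FAST i → i=0. Stack: []
LOAD_FAST i → push 0. Stack: [0]
LOAD_CONST → push 2. Stack: [0, 2]
COMPARE_OP bool(<) → 0 vs 2 = True. Stack: [True]
POP_JUMP_IF_FALSE → pop True; no jump. Stack: []
LOAD_FAST p → push 13. Stack: [13]
LOAD_CONST → push 3. Stack: [13, 3]
BINARY_OP * → 13 * 3 = 39. Stack: [39]
STORE_FAST p → p=39. Stack: []
LOAD_FAST i → push 0. Stack: [0]
LOAD_CONST → push 1. Stack: [0, 1]
BINARY_OP + → 0 + 1 = 1. Stack: [1]
STORE_FAST i → i=1. Stack: []
LOAD_FAST i → push 1. Stack: [1]
LOAD_CONST → push 2. Stack: [1, 2]
COMPARE_OP bool(<) → 1 vs 2 = True. Stack: [True]
POP_JUMP_IF_FALSE → pop True; no jump. Stack: []
LOAD_FAST p → push 39. Stack: [39]
LOAD_CONST → push 3. Stack: [39, 3]
BINARY_OP * → 39 * 3 = 117. Stack: [117]
STORE_FAST p → p=117. Stack: []
LOAD_FAST i → push 1. Stack: [1]
LOAD_CONST → push 1. Stack: [1, 1]
BINARY_OP + → 1 + 1 = 2. Stack: [2]
STORE_FAST i → i=2. Stack: []
LOAD_FAST i → push 2. Stack: [2]
LOAD_CONST → push 2. Stack: [2, 2]
COMPARE_OP bool(<) → 2 vs 2 = False. Stack: [False]
POP_JUMP_IF_FALSE → pop False; jump. Stack: []
LOAD_FAST p → push 117. Stack: [117]
RETURN_VALUE → return 117.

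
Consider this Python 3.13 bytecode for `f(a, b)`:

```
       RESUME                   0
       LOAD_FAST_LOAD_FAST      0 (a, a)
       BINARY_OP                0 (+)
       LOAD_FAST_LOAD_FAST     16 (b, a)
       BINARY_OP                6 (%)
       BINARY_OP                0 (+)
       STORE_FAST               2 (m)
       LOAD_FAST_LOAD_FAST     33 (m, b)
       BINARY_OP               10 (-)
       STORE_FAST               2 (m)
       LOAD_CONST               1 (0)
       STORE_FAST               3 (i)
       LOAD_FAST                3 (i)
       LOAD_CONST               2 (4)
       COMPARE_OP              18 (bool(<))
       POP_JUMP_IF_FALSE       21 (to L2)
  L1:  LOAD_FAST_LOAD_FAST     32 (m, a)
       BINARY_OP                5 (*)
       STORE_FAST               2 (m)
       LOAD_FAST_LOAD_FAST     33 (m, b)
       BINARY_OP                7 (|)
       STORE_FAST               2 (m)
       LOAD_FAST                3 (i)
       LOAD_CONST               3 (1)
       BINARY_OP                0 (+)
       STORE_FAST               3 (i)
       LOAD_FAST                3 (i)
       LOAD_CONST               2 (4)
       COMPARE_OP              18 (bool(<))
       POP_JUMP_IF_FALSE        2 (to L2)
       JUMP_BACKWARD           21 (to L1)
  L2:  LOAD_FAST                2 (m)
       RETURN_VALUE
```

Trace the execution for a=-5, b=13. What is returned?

LOAD_FAST_LOAD_FAST a,a → push -5,-5
BINARY_OP + → -5 + -5 = -10
LOAD_FAST_LOAD_FAST b,a → push 13,-5
BINARY_OP % → 13 % -5 = -2
BINARY_OP + → -10 + -2 = -12
STORE_FAST m → m=-12
LOAD_FAST_LOAD_FAST m,b → push -12,13
BINARY_OP - → -12 - 13 = -25
STORE_FAST m → m=-25
LOAD_CONST → push 0
STORE_FAST i → i=0
LOAD_FAST i → push 0
LOAD_CONST → push 4
COMPARE_OP bool(<) → 0 vs 4 = True
POP_JUMP_IF_FALSE → pop True; no jump
LOAD_FAST_LOAD_FAST m,a → push -25,-5
BINARY_OP * → -25 * -5 = 125
STORE_FAST m → m=125
LOAD_FAST_LOAD_FAST m,b → push 125,13
BINARY_OP | → 125 | 13 = 125
STORE_FAST m → m=125
LOAD_FAST i → push 0
LOAD_CONST → push 1
BINARY_OP + → 0 + 1 = 1
STORE_FAST i → i=1
LOAD_FAST i → push 1
LOAD_CONST → push 4
COMPARE_OP bool(<) → 1 vs 4 = True
POP_JUMP_IF_FALSE → pop True; no jump
LOAD_FAST_LOAD_FAST m,a → push 125,-5
BINARY_OP * → 125 * -5 = -625
STORE_FAST m → m=-625
LOAD_FAST_LOAD_FAST m,b → push -625,13
BINARY_OP | → -625 | 13 = -625
STORE_FAST m → m=-625
LOAD_FAST i → push 1
LOAD_CONST → push 1
BINARY_OP + → 1 + 1 = 2
STORE_FAST i → i=2
LOAD_FAST i → push 2
LOAD_CONST → push 4
COMPARE_OP bool(<) → 2 vs 4 = True
POP_JUMP_IF_FALSE → pop True; no jump
LOAD_FAST_LOAD_FAST m,a → push -625,-5
BINARY_OP * → -625 * -5 = 3125
STORE_FAST m → m=3125
LOAD_FAST_LOAD_FAST m,b → push 3125,13
BINARY_OP | → 3125 | 13 = 3133
STORE_FAST m → m=3133
LOAD_FAST i → push 2
LOAD_CONST → push 1
BINARY_OP + → 2 + 1 = 3
STORE_FAST i → i=3
LOAD_FAST i → push 3
LOAD_CONST → push 4
COMPARE_OP bool(<) → 3 vs 4 = True
POP_JUMP_IF_FALSE → pop True; no jump
LOAD_FAST_LOAD_FAST m,a → push 3133,-5
BINARY_OP * → 3133 * -5 = -15665
STORE_FAST m → m=-15665
LOAD_FAST_LOAD_FAST m,b → push -15665,13
BINARY_OP | → -15665 | 13 = -15665
STORE_FAST m → m=-15665
LOAD_FAST i → push 3
LOAD_CONST → push 1
BINARY_OP + → 3 + 1 = 4
STORE_FAST i → i=4
LOAD_FAST i → push 4
LOAD_CONST → push 4
COMPARE_OP bool(<) → 4 vs 4 = False
POP_JUMP_IF_FALSE → pop False; jump
LOAD_FAST m → push -15665
RETURN_VALUE → return -15665.

-15665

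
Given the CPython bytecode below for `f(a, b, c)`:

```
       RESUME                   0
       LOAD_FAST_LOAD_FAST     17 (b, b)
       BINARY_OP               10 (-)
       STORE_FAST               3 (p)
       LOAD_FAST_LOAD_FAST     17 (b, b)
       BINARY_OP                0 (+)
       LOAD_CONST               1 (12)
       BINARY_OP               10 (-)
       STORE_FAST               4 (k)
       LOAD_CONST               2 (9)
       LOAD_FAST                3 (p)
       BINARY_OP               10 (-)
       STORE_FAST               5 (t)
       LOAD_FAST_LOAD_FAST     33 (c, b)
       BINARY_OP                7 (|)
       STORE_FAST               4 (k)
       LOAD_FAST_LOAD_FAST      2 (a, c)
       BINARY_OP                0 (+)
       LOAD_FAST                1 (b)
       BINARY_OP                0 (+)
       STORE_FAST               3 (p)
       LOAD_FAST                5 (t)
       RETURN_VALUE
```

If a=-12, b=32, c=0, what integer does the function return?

LOAD_FAST_LOAD_FAST b,b → push 32,32. Stack: [32, 32]
BINARY_OP - → 32 - 32 = 0. Stack: [0]
STORE_FAST p → p=0. Stack: []
LOAD_FAST_LOAD_FAST b,b → push 32,32. Stack: [32, 32]
BINARY_OP + → 32 + 32 = 64. Stack: [64]
LOAD_CONST → push 12. Stack: [64, 12]
BINARY_OP - → 64 - 12 = 52. Stack: [52]
STORE_FAST k → k=52. Stack: []
LOAD_CONST → push 9. Stack: [9]
LOAD_FAST p → push 0. Stack: [9, 0]
BINARY_OP - → 9 - 0 = 9. Stack: [9]
STORE_FAST t → t=9. Stack: []
LOAD_FAST_LOAD_FAST c,b → push 0,32. Stack: [0, 32]
BINARY_OP | → 0 | 32 = 32. Stack: [32]
STORE_FAST k → k=32. Stack: []
LOAD_FAST_LOAD_FAST a,c → push -12,0. Stack: [-12, 0]
BINARY_OP + → -12 + 0 = -12. Stack: [-12]
LOAD_FAST b → push 32. Stack: [-12, 32]
BINARY_OP + → -12 + 32 = 20. Stack: [20]
STORE_FAST p → p=20. Stack: []
LOAD_FAST t → push 9. Stack: [9]
RETURN_VALUE → return 9.

9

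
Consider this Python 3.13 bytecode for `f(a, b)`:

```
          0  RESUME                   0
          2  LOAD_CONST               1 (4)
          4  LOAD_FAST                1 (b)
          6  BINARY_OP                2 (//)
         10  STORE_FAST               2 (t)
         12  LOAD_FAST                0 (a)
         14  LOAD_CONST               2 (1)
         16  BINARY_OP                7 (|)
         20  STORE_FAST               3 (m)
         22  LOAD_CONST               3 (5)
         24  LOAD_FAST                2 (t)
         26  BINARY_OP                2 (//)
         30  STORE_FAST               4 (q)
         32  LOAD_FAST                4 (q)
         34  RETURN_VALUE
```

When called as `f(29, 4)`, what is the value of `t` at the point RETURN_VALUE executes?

LOAD_CONST → push 4. Stack: [4]
LOAD_FAST b → push 4. Stack: [4, 4]
BINARY_OP // → 4 // 4 = 1. Stack: [1]
STORE_FAST t → t=1. Stack: []
LOAD_FAST a → push 29. Stack: [29]
LOAD_CONST → push 1. Stack: [29, 1]
BINARY_OP | → 29 | 1 = 29. Stack: [29]
STORE_FAST m → m=29. Stack: []
LOAD_CONST → push 5. Stack: [5]
LOAD_FAST t → push 1. Stack: [5, 1]
BINARY_OP // → 5 // 1 = 5. Stack: [5]
STORE_FAST q → q=5. Stack: []
LOAD_FAST q → push 5. Stack: [5]
RETURN_VALUE → return 5.

1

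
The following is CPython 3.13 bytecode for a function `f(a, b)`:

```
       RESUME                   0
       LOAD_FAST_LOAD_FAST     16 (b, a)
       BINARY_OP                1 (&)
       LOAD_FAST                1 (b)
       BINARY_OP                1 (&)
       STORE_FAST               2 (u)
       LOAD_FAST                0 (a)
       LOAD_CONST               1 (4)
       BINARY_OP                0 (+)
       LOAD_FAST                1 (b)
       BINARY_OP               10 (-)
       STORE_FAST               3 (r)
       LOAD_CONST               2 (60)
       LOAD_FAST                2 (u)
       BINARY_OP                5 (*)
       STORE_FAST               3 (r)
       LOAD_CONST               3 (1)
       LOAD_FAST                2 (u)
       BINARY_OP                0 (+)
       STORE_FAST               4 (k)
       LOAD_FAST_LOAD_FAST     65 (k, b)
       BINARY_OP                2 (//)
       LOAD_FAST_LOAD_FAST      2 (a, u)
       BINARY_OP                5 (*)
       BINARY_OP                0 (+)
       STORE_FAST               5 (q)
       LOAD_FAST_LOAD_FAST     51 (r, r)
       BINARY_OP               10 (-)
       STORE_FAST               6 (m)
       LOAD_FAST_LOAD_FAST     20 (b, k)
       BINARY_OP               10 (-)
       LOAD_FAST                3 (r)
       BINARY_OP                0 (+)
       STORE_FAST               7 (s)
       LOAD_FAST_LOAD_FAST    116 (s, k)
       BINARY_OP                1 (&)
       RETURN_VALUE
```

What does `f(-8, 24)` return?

25

LOAD_FAST_LOAD_FAST b,a → push 24,-8. Stack: [24, -8]
BINARY_OP & → 24 & -8 = 24. Stack: [24]
LOAD_FAST b → push 24. Stack: [24, 24]
BINARY_OP & → 24 & 24 = 24. Stack: [24]
STORE_FAST u → u=24. Stack: []
LOAD_FAST a → push -8. Stack: [-8]
LOAD_CONST → push 4. Stack: [-8, 4]
BINARY_OP + → -8 + 4 = -4. Stack: [-4]
LOAD_FAST b → push 24. Stack: [-4, 24]
BINARY_OP - → -4 - 24 = -28. Stack: [-28]
STORE_FAST r → r=-28. Stack: []
LOAD_CONST → push 60. Stack: [60]
LOAD_FAST u → push 24. Stack: [60, 24]
BINARY_OP * → 60 * 24 = 1440. Stack: [1440]
STORE_FAST r → r=1440. Stack: []
LOAD_CONST → push 1. Stack: [1]
LOAD_FAST u → push 24. Stack: [1, 24]
BINARY_OP + → 1 + 24 = 25. Stack: [25]
STORE_FAST k → k=25. Stack: []
LOAD_FAST_LOAD_FAST k,b → push 25,24. Stack: [25, 24]
BINARY_OP // → 25 // 24 = 1. Stack: [1]
LOAD_FAST_LOAD_FAST a,u → push -8,24. Stack: [1, -8, 24]
BINARY_OP * → -8 * 24 = -192. Stack: [1, -192]
BINARY_OP + → 1 + -192 = -191. Stack: [-191]
STORE_FAST q → q=-191. Stack: []
LOAD_FAST_LOAD_FAST r,r → push 1440,1440. Stack: [1440, 1440]
BINARY_OP - → 1440 - 1440 = 0. Stack: [0]
STORE_FAST m → m=0. Stack: []
LOAD_FAST_LOAD_FAST b,k → push 24,25. Stack: [24, 25]
BINARY_OP - → 24 - 25 = -1. Stack: [-1]
LOAD_FAST r → push 1440. Stack: [-1, 1440]
BINARY_OP + → -1 + 1440 = 1439. Stack: [1439]
STORE_FAST s → s=1439. Stack: []
LOAD_FAST_LOAD_FAST s,k → push 1439,25. Stack: [1439, 25]
BINARY_OP & → 1439 & 25 = 25. Stack: [25]
RETURN_VALUE → return 25.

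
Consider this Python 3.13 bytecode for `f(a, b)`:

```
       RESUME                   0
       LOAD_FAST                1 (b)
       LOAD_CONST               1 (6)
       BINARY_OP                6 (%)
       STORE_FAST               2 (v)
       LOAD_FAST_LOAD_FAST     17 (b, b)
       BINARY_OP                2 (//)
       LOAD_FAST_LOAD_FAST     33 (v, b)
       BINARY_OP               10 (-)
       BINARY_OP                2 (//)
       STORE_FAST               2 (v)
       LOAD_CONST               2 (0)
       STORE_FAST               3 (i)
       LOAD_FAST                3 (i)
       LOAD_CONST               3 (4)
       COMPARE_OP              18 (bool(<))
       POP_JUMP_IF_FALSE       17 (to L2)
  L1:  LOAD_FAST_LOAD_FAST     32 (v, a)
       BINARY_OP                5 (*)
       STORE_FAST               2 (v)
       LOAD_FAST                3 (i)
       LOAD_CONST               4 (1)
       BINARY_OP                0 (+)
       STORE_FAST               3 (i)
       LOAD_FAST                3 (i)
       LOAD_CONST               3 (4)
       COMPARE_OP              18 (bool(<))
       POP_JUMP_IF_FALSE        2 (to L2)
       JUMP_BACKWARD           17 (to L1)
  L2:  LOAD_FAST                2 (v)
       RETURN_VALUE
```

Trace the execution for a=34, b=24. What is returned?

-1336336

LOAD_FAST b → push 24. Stack: [24]
LOAD_CONST → push 6. Stack: [24, 6]
BINARY_OP % → 24 % 6 = 0. Stack: [0]
STORE_FAST v → v=0. Stack: []
LOAD_FAST_LOAD_FAST b,b → push 24,24. Stack: [24, 24]
BINARY_OP // → 24 // 24 = 1. Stack: [1]
LOAD_FAST_LOAD_FAST v,b → push 0,24. Stack: [1, 0, 24]
BINARY_OP - → 0 - 24 = -24. Stack: [1, -24]
BINARY_OP // → 1 // -24 = -1. Stack: [-1]
STORE_FAST v → v=-1. Stack: []
LOAD_CONST → push 0. Stack: [0]
STORE_FAST i → i=0. Stack: []
LOAD_FAST i → push 0. Stack: [0]
LOAD_CONST → push 4. Stack: [0, 4]
COMPARE_OP bool(<) → 0 vs 4 = True. Stack: [True]
POP_JUMP_IF_FALSE → pop True; no jump. Stack: []
LOAD_FAST_LOAD_FAST v,a → push -1,34. Stack: [-1, 34]
BINARY_OP * → -1 * 34 = -34. Stack: [-34]
STORE_FAST v → v=-34. Stack: []
LOAD_FAST i → push 0. Stack: [0]
LOAD_CONST → push 1. Stack: [0, 1]
BINARY_OP + → 0 + 1 = 1. Stack: [1]
STORE_FAST i → i=1. Stack: []
LOAD_FAST i → push 1. Stack: [1]
LOAD_CONST → push 4. Stack: [1, 4]
COMPARE_OP bool(<) → 1 vs 4 = True. Stack: [True]
POP_JUMP_IF_FALSE → pop True; no jump. Stack: []
LOAD_FAST_LOAD_FAST v,a → push -34,34. Stack: [-34, 34]
BINARY_OP * → -34 * 34 = -1156. Stack: [-1156]
STORE_FAST v → v=-1156. Stack: []
LOAD_FAST i → push 1. Stack: [1]
LOAD_CONST → push 1. Stack: [1, 1]
BINARY_OP + → 1 + 1 = 2. Stack: [2]
STORE_FAST i → i=2. Stack: []
LOAD_FAST i → push 2. Stack: [2]
LOAD_CONST → push 4. Stack: [2, 4]
COMPARE_OP bool(<) → 2 vs 4 = True. Stack: [True]
POP_JUMP_IF_FALSE → pop True; no jump. Stack: []
LOAD_FAST_LOAD_FAST v,a → push -1156,34. Stack: [-1156, 34]
BINARY_OP * → -1156 * 34 = -39304. Stack: [-39304]
STORE_FAST v → v=-39304. Stack: []
LOAD_FAST i → push 2. Stack: [2]
LOAD_CONST → push 1. Stack: [2, 1]
BINARY_OP + → 2 + 1 = 3. Stack: [3]
STORE_FAST i → i=3. Stack: []
LOAD_FAST i → push 3. Stack: [3]
LOAD_CONST → push 4. Stack: [3, 4]
COMPARE_OP bool(<) → 3 vs 4 = True. Stack: [True]
POP_JUMP_IF_FALSE → pop True; no jump. Stack: []
LOAD_FAST_LOAD_FAST v,a → push -39304,34. Stack: [-39304, 34]
BINARY_OP * → -39304 * 34 = -1336336. Stack: [-1336336]
STORE_FAST v → v=-1336336. Stack: []
LOAD_FAST i → push 3. Stack: [3]
LOAD_CONST → push 1. Stack: [3, 1]
BINARY_OP + → 3 + 1 = 4. Stack: [4]
STORE_FAST i → i=4. Stack: []
LOAD_FAST i → push 4. Stack: [4]
LOAD_CONST → push 4. Stack: [4, 4]
COMPARE_OP bool(<) → 4 vs 4 = False. Stack: [False]
POP_JUMP_IF_FALSE → pop False; jump. Stack: []
LOAD_FAST v → push -1336336. Stack: [-1336336]
RETURN_VALUE → return -1336336.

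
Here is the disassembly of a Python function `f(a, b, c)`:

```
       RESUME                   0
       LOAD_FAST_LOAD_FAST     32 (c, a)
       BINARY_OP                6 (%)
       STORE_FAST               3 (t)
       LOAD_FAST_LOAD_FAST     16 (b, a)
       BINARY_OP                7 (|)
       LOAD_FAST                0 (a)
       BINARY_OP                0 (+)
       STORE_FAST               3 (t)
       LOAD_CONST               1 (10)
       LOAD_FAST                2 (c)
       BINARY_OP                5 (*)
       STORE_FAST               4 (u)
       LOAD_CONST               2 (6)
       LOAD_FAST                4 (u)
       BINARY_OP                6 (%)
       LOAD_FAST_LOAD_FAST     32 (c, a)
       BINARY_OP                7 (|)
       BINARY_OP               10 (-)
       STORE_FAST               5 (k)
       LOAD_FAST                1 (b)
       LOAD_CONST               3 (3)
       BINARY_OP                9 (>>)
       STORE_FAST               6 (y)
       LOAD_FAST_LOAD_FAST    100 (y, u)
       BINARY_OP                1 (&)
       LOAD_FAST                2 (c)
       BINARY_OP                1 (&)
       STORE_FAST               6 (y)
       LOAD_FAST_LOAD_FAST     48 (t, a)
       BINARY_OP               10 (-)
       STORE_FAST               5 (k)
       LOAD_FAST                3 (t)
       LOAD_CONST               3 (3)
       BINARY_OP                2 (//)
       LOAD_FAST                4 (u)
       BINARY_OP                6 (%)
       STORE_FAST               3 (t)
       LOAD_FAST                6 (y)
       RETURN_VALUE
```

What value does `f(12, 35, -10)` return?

4

LOAD_FAST_LOAD_FAST c,a → push -10,12. Stack: [-10, 12]
BINARY_OP % → -10 % 12 = 2. Stack: [2]
STORE_FAST t → t=2. Stack: []
LOAD_FAST_LOAD_FAST b,a → push 35,12. Stack: [35, 12]
BINARY_OP | → 35 | 12 = 47. Stack: [47]
LOAD_FAST a → push 12. Stack: [47, 12]
BINARY_OP + → 47 + 12 = 59. Stack: [59]
STORE_FAST t → t=59. Stack: []
LOAD_CONST → push 10. Stack: [10]
LOAD_FAST c → push -10. Stack: [10, -10]
BINARY_OP * → 10 * -10 = -100. Stack: [-100]
STORE_FAST u → u=-100. Stack: []
LOAD_CONST → push 6. Stack: [6]
LOAD_FAST u → push -100. Stack: [6, -100]
BINARY_OP % → 6 % -100 = -94. Stack: [-94]
LOAD_FAST_LOAD_FAST c,a → push -10,12. Stack: [-94, -10, 12]
BINARY_OP | → -10 | 12 = -2. Stack: [-94, -2]
BINARY_OP - → -94 - -2 = -92. Stack: [-92]
STORE_FAST k → k=-92. Stack: []
LOAD_FAST b → push 35. Stack: [35]
LOAD_CONST → push 3. Stack: [35, 3]
BINARY_OP >> → 35 >> 3 = 4. Stack: [4]
STORE_FAST y → y=4. Stack: []
LOAD_FAST_LOAD_FAST y,u → push 4,-100. Stack: [4, -100]
BINARY_OP & → 4 & -100 = 4. Stack: [4]
LOAD_FAST c → push -10. Stack: [4, -10]
BINARY_OP & → 4 & -10 = 4. Stack: [4]
STORE_FAST y → y=4. Stack: []
LOAD_FAST_LOAD_FAST t,a → push 59,12. Stack: [59, 12]
BINARY_OP - → 59 - 12 = 47. Stack: [47]
STORE_FAST k → k=47. Stack: []
LOAD_FAST t → push 59. Stack: [59]
LOAD_CONST → push 3. Stack: [59, 3]
BINARY_OP // → 59 // 3 = 19. Stack: [19]
LOAD_FAST u → push -100. Stack: [19, -100]
BINARY_OP % → 19 % -100 = -81. Stack: [-81]
STORE_FAST t → t=-81. Stack: []
LOAD_FAST y → push 4. Stack: [4]
RETURN_VALUE → return 4.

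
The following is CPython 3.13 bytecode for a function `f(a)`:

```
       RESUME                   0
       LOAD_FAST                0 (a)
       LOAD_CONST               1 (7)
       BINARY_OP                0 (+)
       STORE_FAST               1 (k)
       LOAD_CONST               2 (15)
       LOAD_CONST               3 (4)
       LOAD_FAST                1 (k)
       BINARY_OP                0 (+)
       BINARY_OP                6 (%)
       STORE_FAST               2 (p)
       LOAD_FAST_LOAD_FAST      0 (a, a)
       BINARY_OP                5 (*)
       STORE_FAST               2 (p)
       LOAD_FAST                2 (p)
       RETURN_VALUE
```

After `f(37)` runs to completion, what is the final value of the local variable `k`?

44

LOAD_FAST a → push 37. Stack: [37]
LOAD_CONST → push 7. Stack: [37, 7]
BINARY_OP + → 37 + 7 = 44. Stack: [44]
STORE_FAST k → k=44. Stack: []
LOAD_CONST → push 15. Stack: [15]
LOAD_CONST → push 4. Stack: [15, 4]
LOAD_FAST k → push 44. Stack: [15, 4, 44]
BINARY_OP + → 4 + 44 = 48. Stack: [15, 48]
BINARY_OP % → 15 % 48 = 15. Stack: [15]
STORE_FAST p → p=15. Stack: []
LOAD_FAST_LOAD_FAST a,a → push 37,37. Stack: [37, 37]
BINARY_OP * → 37 * 37 = 1369. Stack: [1369]
STORE_FAST p → p=1369. Stack: []
LOAD_FAST p → push 1369. Stack: [1369]
RETURN_VALUE → return 1369.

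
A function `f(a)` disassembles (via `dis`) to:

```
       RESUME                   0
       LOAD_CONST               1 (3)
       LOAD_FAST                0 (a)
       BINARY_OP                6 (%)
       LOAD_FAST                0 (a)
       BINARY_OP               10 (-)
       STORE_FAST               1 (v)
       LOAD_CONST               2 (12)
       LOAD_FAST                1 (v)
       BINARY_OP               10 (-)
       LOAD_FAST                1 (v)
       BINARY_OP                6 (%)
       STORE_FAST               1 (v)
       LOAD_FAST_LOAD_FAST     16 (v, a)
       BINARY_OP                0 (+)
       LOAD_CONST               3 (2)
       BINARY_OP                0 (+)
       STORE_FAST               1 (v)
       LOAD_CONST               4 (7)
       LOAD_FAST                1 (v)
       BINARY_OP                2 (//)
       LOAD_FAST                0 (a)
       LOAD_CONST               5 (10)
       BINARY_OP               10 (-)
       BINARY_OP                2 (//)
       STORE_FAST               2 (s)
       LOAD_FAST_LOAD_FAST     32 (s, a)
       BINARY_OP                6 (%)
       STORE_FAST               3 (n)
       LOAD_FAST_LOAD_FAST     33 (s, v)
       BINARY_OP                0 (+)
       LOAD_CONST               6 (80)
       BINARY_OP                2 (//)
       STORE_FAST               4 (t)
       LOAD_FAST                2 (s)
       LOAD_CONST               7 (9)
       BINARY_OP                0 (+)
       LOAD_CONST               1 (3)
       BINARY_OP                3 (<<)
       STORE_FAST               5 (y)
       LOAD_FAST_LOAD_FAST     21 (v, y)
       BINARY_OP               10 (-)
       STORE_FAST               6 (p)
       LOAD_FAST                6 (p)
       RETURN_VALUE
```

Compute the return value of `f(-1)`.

-63

LOAD_CONST → push 3. Stack: [3]
LOAD_FAST a → push -1. Stack: [3, -1]
BINARY_OP % → 3 % -1 = 0. Stack: [0]
LOAD_FAST a → push -1. Stack: [0, -1]
BINARY_OP - → 0 - -1 = 1. Stack: [1]
STORE_FAST v → v=1. Stack: []
LOAD_CONST → push 12. Stack: [12]
LOAD_FAST v → push 1. Stack: [12, 1]
BINARY_OP - → 12 - 1 = 11. Stack: [11]
LOAD_FAST v → push 1. Stack: [11, 1]
BINARY_OP % → 11 % 1 = 0. Stack: [0]
STORE_FAST v → v=0. Stack: []
LOAD_FAST_LOAD_FAST v,a → push 0,-1. Stack: [0, -1]
BINARY_OP + → 0 + -1 = -1. Stack: [-1]
LOAD_CONST → push 2. Stack: [-1, 2]
BINARY_OP + → -1 + 2 = 1. Stack: [1]
STORE_FAST v → v=1. Stack: []
LOAD_CONST → push 7. Stack: [7]
LOAD_FAST v → push 1. Stack: [7, 1]
BINARY_OP // → 7 // 1 = 7. Stack: [7]
LOAD_FAST a → push -1. Stack: [7, -1]
LOAD_CONST → push 10. Stack: [7, -1, 10]
BINARY_OP - → -1 - 10 = -11. Stack: [7, -11]
BINARY_OP // → 7 // -11 = -1. Stack: [-1]
STORE_FAST s → s=-1. Stack: []
LOAD_FAST_LOAD_FAST s,a → push -1,-1. Stack: [-1, -1]
BINARY_OP % → -1 % -1 = 0. Stack: [0]
STORE_FAST n → n=0. Stack: []
LOAD_FAST_LOAD_FAST s,v → push -1,1. Stack: [-1, 1]
BINARY_OP + → -1 + 1 = 0. Stack: [0]
LOAD_CONST → push 80. Stack: [0, 80]
BINARY_OP // → 0 // 80 = 0. Stack: [0]
STORE_FAST t → t=0. Stack: []
LOAD_FAST s → push -1. Stack: [-1]
LOAD_CONST → push 9. Stack: [-1, 9]
BINARY_OP + → -1 + 9 = 8. Stack: [8]
LOAD_CONST → push 3. Stack: [8, 3]
BINARY_OP << → 8 << 3 = 64. Stack: [64]
STORE_FAST y → y=64. Stack: []
LOAD_FAST_LOAD_FAST v,y → push 1,64. Stack: [1, 64]
BINARY_OP - → 1 - 64 = -63. Stack: [-63]
STORE_FAST p → p=-63. Stack: []
LOAD_FAST p → push -63. Stack: [-63]
RETURN_VALUE → return -63.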